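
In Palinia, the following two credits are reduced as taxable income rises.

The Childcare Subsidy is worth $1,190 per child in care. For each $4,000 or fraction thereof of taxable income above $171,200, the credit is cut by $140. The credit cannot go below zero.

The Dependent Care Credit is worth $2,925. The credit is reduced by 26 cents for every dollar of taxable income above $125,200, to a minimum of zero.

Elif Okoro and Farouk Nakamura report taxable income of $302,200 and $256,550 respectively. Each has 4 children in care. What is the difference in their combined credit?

$1,540

Elif ($302,200): Childcare Subsidy: base = 4 × $1,190 = $4,760. income exceeds $171,200 by $131,000, which is 33 full-or-partial $4,000 increments; reduction = 33 × $140 = $4,620, leaving $140. Dependent Care Credit: 26% of the $177,000 excess over $125,200 is $46,020 ≥ base, so the credit is $0. total $140 + $0 = $140
Farouk ($256,550): Childcare Subsidy: base = 4 × $1,190 = $4,760. income exceeds $171,200 by $85,350, which is 22 full-or-partial $4,000 increments; reduction = 22 × $140 = $3,080, leaving $1,680. Dependent Care Credit: 26% of the $131,350 excess over $125,200 is $34,151 ≥ base, so the credit is $0. total $1,680 + $0 = $1,680
Difference: |$140 − $1,680| = $1,540.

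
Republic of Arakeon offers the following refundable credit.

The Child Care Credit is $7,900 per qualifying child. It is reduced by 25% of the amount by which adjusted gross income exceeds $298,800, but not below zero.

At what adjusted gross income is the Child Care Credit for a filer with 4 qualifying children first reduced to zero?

$425,200

Full credit = 4 × $7,900 = $31,600.
The credit falls by 25% of each dollar above $298,800, so it reaches zero when the excess is $31,600 / 25% = $126,400: income = $298,800 + $126,400 = $425,200.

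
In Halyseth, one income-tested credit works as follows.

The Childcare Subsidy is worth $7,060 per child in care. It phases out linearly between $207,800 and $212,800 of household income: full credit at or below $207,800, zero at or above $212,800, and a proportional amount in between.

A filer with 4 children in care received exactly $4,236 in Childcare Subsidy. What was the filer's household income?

Full credit = 4 × $7,060 = $28,240.
$4,236 is 4,236/28,240 of the full $28,240, so 24,004/28,240 of the $5,000 range has been used: income = $207,800 + $5,000 × 24,004/28,240 = $212,050.

$212,050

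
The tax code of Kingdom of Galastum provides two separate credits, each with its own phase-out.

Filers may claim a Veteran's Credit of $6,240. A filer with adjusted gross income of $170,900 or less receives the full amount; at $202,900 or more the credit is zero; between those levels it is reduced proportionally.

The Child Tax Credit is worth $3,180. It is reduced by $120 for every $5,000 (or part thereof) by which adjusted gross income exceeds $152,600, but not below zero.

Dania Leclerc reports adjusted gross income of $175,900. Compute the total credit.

Veteran's Credit: $175,900 is $5,000 into a $32,000 phase-out range, leaving 27,000/32,000 of the credit: $6,240 × 27,000/32,000 = $5,265.
Child Tax Credit: income exceeds $152,600 by $23,300, which is 5 full-or-partial $5,000 increments; reduction = 5 × $120 = $600, leaving $2,580.
Total: $5,265 + $2,580 = $7,845.

$7,845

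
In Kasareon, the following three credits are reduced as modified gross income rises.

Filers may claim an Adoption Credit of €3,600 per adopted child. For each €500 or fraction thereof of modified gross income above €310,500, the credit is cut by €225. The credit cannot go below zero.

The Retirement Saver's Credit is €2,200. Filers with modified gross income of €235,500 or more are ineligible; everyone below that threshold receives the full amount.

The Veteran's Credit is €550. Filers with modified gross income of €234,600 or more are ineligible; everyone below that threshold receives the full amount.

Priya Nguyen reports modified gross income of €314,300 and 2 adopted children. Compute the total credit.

€5,400

Adoption Credit: base = 2 × €3,600 = €7,200. income exceeds €310,500 by €3,800, which is 8 full-or-partial €500 increments; reduction = 8 × €225 = €1,800, leaving €5,400.
Retirement Saver's Credit: €314,300 meets or exceeds the €235,500 cutoff, so the credit is €0.
Veteran's Credit: €314,300 meets or exceeds the €234,600 cutoff, so the credit is €0.
Total: €5,400 + €0 + €0 = €5,400.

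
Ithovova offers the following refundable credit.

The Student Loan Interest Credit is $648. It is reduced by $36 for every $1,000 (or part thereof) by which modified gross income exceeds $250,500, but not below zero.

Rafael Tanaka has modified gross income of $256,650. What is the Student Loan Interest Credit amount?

Student Loan Interest Credit: income exceeds $250,500 by $6,150, which is 7 full-or-partial $1,000 increments; reduction = 7 × $36 = $252, leaving $396.

$396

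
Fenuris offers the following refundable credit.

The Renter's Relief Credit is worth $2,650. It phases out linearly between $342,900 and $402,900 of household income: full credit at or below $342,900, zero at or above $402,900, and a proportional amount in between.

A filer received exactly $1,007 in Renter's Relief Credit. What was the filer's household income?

$380,100

$1,007 is 1,007/2,650 of the full $2,650, so 1,643/2,650 of the $60,000 range has been used: income = $342,900 + $60,000 × 1,643/2,650 = $380,100.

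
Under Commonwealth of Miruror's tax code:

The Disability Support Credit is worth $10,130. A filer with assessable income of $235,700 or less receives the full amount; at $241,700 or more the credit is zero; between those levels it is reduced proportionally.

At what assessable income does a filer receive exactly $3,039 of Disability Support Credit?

$3,039 is 3,039/10,130 of the full $10,130, so 7,091/10,130 of the $6,000 range has been used: income = $235,700 + $6,000 × 7,091/10,130 = $239,900.

$239,900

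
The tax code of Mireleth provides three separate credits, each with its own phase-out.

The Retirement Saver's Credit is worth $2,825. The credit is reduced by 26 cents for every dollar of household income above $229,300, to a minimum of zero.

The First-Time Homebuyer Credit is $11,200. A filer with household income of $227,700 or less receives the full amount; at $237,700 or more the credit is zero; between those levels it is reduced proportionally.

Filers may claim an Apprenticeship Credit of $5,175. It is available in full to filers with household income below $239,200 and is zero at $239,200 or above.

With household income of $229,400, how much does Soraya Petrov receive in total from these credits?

Retirement Saver's Credit: 26% of the $100 excess over $229,300 is $26; credit = $2,825 − $26 = $2,799.
First-Time Homebuyer Credit: $229,400 is $1,700 into a $10,000 phase-out range, leaving 8,300/10,000 of the credit: $11,200 × 8,300/10,000 = $9,296.
Apprenticeship Credit: $229,400 is below the $239,200 cutoff, so the full $5,175 applies.
Total: $2,799 + $9,296 + $5,175 = $17,270.

$17,270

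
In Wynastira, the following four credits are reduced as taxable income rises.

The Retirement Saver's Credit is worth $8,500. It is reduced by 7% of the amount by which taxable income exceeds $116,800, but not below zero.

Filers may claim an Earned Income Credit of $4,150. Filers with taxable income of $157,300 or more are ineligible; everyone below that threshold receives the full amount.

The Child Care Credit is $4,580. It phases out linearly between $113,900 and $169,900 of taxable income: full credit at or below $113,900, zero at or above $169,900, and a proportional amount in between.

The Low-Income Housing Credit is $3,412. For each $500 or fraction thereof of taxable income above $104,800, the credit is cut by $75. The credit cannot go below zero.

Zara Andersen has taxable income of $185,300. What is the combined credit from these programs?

$3,705

Retirement Saver's Credit: 7% of the $68,500 excess over $116,800 is $4,795; credit = $8,500 − $4,795 = $3,705.
Earned Income Credit: $185,300 meets or exceeds the $157,300 cutoff, so the credit is $0.
Child Care Credit: $185,300 is at or above $169,900, so the credit is $0.
Low-Income Housing Credit: income exceeds $104,800 by $80,500 → 161 increments × $75 = $12,075 ≥ base, so the credit is $0.
Total: $3,705 + $0 + $0 + $0 = $3,705.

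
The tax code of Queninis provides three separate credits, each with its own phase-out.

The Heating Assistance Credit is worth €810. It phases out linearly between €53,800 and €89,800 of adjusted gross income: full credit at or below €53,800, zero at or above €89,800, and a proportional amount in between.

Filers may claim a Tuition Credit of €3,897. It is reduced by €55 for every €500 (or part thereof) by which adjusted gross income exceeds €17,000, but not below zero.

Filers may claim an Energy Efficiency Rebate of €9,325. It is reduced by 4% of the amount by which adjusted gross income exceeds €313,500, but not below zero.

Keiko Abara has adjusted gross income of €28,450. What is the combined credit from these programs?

Heating Assistance Credit: €28,450 is at or below the €53,800 threshold, so the full €810 applies.
Tuition Credit: income exceeds €17,000 by €11,450, which is 23 full-or-partial €500 increments; reduction = 23 × €55 = €1,265, leaving €2,632.
Energy Efficiency Rebate: €28,450 is at or below the €313,500 threshold, so the full €9,325 applies.
Total: €810 + €2,632 + €9,325 = €12,767.

€12,767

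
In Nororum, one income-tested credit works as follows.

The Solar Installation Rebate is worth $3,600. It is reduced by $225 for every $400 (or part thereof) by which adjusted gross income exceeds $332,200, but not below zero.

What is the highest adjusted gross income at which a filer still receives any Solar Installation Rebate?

After 15 increments the reduction is 15 × $225 = $3,375, leaving $225; one more increment wipes it out. Increment 15 ends at excess 15 × $400 = $6,000, so the highest qualifying income is $332,200 + $6,000 = $338,200.

$338,200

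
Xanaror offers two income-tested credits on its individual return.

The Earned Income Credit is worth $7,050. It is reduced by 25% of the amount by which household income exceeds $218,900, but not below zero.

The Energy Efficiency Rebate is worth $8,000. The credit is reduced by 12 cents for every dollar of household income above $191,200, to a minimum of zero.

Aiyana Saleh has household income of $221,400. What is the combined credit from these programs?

$10,801

Earned Income Credit: 25% of the $2,500 excess over $218,900 is $625; credit = $7,050 − $625 = $6,425.
Energy Efficiency Rebate: 12% of the $30,200 excess over $191,200 is $3,624; credit = $8,000 − $3,624 = $4,376.
Total: $6,425 + $4,376 = $10,801.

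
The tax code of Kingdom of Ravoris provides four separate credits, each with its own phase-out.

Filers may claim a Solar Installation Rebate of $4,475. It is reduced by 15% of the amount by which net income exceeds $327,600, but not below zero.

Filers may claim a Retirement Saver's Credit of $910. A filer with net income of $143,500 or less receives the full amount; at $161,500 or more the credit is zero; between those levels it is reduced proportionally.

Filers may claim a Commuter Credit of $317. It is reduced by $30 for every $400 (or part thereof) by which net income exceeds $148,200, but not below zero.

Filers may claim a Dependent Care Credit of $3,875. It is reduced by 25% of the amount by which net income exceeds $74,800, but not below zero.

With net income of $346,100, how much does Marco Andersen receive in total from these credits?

$1,700

Solar Installation Rebate: 15% of the $18,500 excess over $327,600 is $2,775; credit = $4,475 − $2,775 = $1,700.
Retirement Saver's Credit: $346,100 is at or above $161,500, so the credit is $0.
Commuter Credit: income exceeds $148,200 by $197,900 → 495 increments × $30 = $14,850 ≥ base, so the credit is $0.
Dependent Care Credit: 25% of the $271,300 excess over $74,800 is $67,825 ≥ base, so the credit is $0.
Total: $1,700 + $0 + $0 + $0 = $1,700.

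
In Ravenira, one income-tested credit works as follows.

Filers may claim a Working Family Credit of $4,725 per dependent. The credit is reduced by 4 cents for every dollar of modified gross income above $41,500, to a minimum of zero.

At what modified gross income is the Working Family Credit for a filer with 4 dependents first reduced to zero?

Full credit = 4 × $4,725 = $18,900.
The credit falls by 4% of each dollar above $41,500, so it reaches zero when the excess is $18,900 / 4% = $472,500: income = $41,500 + $472,500 = $514,000.

$514,000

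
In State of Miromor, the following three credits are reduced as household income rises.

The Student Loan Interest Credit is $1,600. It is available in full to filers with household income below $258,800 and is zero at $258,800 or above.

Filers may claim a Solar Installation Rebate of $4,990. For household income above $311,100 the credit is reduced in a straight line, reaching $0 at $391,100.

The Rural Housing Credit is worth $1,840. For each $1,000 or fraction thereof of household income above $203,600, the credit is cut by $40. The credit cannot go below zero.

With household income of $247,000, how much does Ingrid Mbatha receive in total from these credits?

$6,670

Student Loan Interest Credit: $247,000 is below the $258,800 cutoff, so the full $1,600 applies.
Solar Installation Rebate: $247,000 is at or below the $311,100 threshold, so the full $4,990 applies.
Rural Housing Credit: income exceeds $203,600 by $43,400, which is 44 full-or-partial $1,000 increments; reduction = 44 × $40 = $1,760, leaving $80.
Total: $1,600 + $4,990 + $80 = $6,670.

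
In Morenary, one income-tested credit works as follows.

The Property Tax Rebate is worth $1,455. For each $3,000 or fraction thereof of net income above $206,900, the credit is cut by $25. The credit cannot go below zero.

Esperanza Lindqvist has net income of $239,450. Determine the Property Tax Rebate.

Property Tax Rebate: income exceeds $206,900 by $32,550, which is 11 full-or-partial $3,000 increments; reduction = 11 × $25 = $275, leaving $1,180.

$1,180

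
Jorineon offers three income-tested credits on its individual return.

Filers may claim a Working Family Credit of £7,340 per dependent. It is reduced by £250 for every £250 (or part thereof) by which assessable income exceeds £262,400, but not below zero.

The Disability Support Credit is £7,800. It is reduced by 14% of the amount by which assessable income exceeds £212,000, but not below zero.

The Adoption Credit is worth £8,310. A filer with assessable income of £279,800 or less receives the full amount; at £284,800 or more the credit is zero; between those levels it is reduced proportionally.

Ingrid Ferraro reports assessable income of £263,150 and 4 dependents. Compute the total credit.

Working Family Credit: base = 4 × £7,340 = £29,360. income exceeds £262,400 by £750, which is 3 full-or-partial £250 increments; reduction = 3 × £250 = £750, leaving £28,610.
Disability Support Credit: 14% of the £51,150 excess over £212,000 is £7,161; credit = £7,800 − £7,161 = £639.
Adoption Credit: £263,150 is at or below the £279,800 threshold, so the full £8,310 applies.
Total: £28,610 + £639 + £8,310 = £37,559.

£37,559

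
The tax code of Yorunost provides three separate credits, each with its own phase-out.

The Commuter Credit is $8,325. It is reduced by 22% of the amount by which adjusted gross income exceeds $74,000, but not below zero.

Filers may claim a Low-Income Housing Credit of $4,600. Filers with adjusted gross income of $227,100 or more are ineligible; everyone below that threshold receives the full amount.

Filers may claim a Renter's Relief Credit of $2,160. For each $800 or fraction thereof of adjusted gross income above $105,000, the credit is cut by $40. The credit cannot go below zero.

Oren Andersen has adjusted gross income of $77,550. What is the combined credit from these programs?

Commuter Credit: 22% of the $3,550 excess over $74,000 is $781; credit = $8,325 − $781 = $7,544.
Low-Income Housing Credit: $77,550 is below the $227,100 cutoff, so the full $4,600 applies.
Renter's Relief Credit: $77,550 is at or below the $105,000 threshold, so the full $2,160 applies.
Total: $7,544 + $4,600 + $2,160 = $14,304.

$14,304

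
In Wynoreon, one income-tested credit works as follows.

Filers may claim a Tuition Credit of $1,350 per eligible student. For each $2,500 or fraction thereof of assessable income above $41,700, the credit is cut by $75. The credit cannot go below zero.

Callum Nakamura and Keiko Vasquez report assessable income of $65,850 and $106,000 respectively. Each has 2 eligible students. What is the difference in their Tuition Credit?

$1,200

Callum ($65,850): Tuition Credit: base = 2 × $1,350 = $2,700. income exceeds $41,700 by $24,150, which is 10 full-or-partial $2,500 increments; reduction = 10 × $75 = $750, leaving $1,950.
Keiko ($106,000): Tuition Credit: base = 2 × $1,350 = $2,700. income exceeds $41,700 by $64,300, which is 26 full-or-partial $2,500 increments; reduction = 26 × $75 = $1,950, leaving $750.
Difference: |$1,950 − $750| = $1,200.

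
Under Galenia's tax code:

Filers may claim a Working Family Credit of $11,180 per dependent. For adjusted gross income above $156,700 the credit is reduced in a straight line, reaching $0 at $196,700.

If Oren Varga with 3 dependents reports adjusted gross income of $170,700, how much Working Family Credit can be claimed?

$21,801

Working Family Credit: base = 3 × $11,180 = $33,540. $170,700 is $14,000 into a $40,000 phase-out range, leaving 26,000/40,000 of the credit: $33,540 × 26,000/40,000 = $21,801.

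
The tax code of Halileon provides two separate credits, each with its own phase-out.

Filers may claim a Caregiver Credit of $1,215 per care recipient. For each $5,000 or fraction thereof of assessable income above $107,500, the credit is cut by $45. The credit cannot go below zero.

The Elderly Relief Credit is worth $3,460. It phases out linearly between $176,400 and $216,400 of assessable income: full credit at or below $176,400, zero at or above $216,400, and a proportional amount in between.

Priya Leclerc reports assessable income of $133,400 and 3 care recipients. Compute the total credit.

Caregiver Credit: base = 3 × $1,215 = $3,645. income exceeds $107,500 by $25,900, which is 6 full-or-partial $5,000 increments; reduction = 6 × $45 = $270, leaving $3,375.
Elderly Relief Credit: $133,400 is at or below the $176,400 threshold, so the full $3,460 applies.
Total: $3,375 + $3,460 = $6,835.

$6,835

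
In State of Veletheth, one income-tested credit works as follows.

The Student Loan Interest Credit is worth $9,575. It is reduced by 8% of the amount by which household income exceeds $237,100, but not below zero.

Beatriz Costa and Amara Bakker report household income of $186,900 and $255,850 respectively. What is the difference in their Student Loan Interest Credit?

Beatriz ($186,900): Student Loan Interest Credit: $186,900 is at or below the $237,100 threshold, so the full $9,575 applies.
Amara ($255,850): Student Loan Interest Credit: 8% of the $18,750 excess over $237,100 is $1,500; credit = $9,575 − $1,500 = $8,075.
Difference: |$9,575 − $8,075| = $1,500.

$1,500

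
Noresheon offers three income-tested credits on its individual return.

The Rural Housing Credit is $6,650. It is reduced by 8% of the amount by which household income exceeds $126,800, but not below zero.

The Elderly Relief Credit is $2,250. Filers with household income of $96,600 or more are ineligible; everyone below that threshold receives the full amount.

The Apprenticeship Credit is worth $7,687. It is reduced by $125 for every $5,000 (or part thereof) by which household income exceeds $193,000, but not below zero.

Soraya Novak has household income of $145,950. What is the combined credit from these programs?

Rural Housing Credit: 8% of the $19,150 excess over $126,800 is $1,532; credit = $6,650 − $1,532 = $5,118.
Elderly Relief Credit: $145,950 meets or exceeds the $96,600 cutoff, so the credit is $0.
Apprenticeship Credit: $145,950 is at or below the $193,000 threshold, so the full $7,687 applies.
Total: $5,118 + $0 + $7,687 = $12,805.

$12,805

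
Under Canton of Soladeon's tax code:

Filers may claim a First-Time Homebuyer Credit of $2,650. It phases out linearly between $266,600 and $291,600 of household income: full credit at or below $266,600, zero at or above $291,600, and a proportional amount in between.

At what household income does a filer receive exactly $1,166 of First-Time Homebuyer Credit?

$1,166 is 1,166/2,650 of the full $2,650, so 1,484/2,650 of the $25,000 range has been used: income = $266,600 + $25,000 × 1,484/2,650 = $280,600.

$280,600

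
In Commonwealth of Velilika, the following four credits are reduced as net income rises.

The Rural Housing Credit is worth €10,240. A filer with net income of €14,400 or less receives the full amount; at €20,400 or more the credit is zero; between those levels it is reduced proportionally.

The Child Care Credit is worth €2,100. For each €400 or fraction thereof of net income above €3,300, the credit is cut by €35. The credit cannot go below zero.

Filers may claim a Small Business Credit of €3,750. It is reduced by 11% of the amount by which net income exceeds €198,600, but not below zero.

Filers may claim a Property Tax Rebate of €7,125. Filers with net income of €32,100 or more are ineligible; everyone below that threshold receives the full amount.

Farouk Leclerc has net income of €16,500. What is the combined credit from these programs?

Rural Housing Credit: €16,500 is €2,100 into a €6,000 phase-out range, leaving 3,900/6,000 of the credit: €10,240 × 3,900/6,000 = €6,656.
Child Care Credit: income exceeds €3,300 by €13,200, which is 33 full-or-partial €400 increments; reduction = 33 × €35 = €1,155, leaving €945.
Small Business Credit: €16,500 is at or below the €198,600 threshold, so the full €3,750 applies.
Property Tax Rebate: €16,500 is below the €32,100 cutoff, so the full €7,125 applies.
Total: €6,656 + €945 + €3,750 + €7,125 = €18,476.

€18,476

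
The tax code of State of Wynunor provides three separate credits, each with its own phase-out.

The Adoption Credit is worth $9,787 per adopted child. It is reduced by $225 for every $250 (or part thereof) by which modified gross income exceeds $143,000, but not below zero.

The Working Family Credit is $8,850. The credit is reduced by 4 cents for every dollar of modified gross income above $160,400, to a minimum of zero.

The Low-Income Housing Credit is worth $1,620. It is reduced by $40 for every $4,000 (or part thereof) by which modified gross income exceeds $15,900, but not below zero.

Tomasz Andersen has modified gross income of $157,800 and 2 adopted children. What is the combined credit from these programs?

Adoption Credit: base = 2 × $9,787 = $19,574. income exceeds $143,000 by $14,800, which is 60 full-or-partial $250 increments; reduction = 60 × $225 = $13,500, leaving $6,074.
Working Family Credit: $157,800 is at or below the $160,400 threshold, so the full $8,850 applies.
Low-Income Housing Credit: income exceeds $15,900 by $141,900, which is 36 full-or-partial $4,000 increments; reduction = 36 × $40 = $1,440, leaving $180.
Total: $6,074 + $8,850 + $180 = $15,104.

$15,104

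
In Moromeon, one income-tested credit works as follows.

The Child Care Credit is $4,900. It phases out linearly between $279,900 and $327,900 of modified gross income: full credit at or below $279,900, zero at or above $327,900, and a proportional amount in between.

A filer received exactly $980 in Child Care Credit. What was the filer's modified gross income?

$318,300

$980 is 980/4,900 of the full $4,900, so 3,920/4,900 of the $48,000 range has been used: income = $279,900 + $48,000 × 3,920/4,900 = $318,300.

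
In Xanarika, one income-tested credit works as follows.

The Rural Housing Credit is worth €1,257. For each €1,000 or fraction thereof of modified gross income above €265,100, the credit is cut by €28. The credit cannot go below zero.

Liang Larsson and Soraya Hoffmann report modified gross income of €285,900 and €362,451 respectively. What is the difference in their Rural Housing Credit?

Liang (€285,900): Rural Housing Credit: income exceeds €265,100 by €20,800, which is 21 full-or-partial €1,000 increments; reduction = 21 × €28 = €588, leaving €669.
Soraya (€362,451): Rural Housing Credit: income exceeds €265,100 by €97,351 → 98 increments × €28 = €2,744 ≥ base, so the credit is €0.
Difference: |€669 − €0| = €669.

€669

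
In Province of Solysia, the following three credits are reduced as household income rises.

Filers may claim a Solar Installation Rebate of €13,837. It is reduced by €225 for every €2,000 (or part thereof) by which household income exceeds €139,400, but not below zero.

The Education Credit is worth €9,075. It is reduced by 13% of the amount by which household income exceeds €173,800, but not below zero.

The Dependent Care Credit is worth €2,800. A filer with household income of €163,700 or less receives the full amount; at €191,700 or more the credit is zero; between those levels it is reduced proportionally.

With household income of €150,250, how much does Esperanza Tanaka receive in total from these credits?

€24,362

Solar Installation Rebate: income exceeds €139,400 by €10,850, which is 6 full-or-partial €2,000 increments; reduction = 6 × €225 = €1,350, leaving €12,487.
Education Credit: €150,250 is at or below the €173,800 threshold, so the full €9,075 applies.
Dependent Care Credit: €150,250 is at or below the €163,700 threshold, so the full €2,800 applies.
Total: €12,487 + €9,075 + €2,800 = €24,362.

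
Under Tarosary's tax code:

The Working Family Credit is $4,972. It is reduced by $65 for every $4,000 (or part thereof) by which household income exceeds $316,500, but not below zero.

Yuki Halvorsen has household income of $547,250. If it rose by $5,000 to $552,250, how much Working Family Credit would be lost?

At $547,250 — income exceeds $316,500 by $230,750, which is 58 full-or-partial $4,000 increments; reduction = 58 × $65 = $3,770, leaving $1,202.
At $552,250 — income exceeds $316,500 by $235,750, which is 59 full-or-partial $4,000 increments; reduction = 59 × $65 = $3,835, leaving $1,137.
Lost: $1,202 − $1,137 = $65.

$65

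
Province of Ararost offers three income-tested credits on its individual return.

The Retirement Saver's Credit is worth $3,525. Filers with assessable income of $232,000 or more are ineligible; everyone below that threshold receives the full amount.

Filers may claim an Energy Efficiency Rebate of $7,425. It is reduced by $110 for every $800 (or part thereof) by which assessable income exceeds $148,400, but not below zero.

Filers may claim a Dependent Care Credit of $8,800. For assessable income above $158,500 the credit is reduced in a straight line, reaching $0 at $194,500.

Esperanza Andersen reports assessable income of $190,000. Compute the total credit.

Retirement Saver's Credit: $190,000 is below the $232,000 cutoff, so the full $3,525 applies.
Energy Efficiency Rebate: income exceeds $148,400 by $41,600, which is 52 full-or-partial $800 increments; reduction = 52 × $110 = $5,720, leaving $1,705.
Dependent Care Credit: $190,000 is $31,500 into a $36,000 phase-out range, leaving 4,500/36,000 of the credit: $8,800 × 4,500/36,000 = $1,100.
Total: $3,525 + $1,705 + $1,100 = $6,330.

$6,330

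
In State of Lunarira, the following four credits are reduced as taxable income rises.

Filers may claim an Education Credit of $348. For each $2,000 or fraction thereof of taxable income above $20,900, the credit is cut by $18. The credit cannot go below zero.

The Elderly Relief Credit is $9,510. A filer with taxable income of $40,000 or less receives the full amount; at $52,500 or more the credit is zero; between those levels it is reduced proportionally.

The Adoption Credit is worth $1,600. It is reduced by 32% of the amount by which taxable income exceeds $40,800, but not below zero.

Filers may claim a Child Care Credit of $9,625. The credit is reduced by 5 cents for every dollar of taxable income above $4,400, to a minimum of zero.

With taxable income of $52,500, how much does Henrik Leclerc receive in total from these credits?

$7,280

Education Credit: income exceeds $20,900 by $31,600, which is 16 full-or-partial $2,000 increments; reduction = 16 × $18 = $288, leaving $60.
Elderly Relief Credit: $52,500 is at or above $52,500, so the credit is $0.
Adoption Credit: 32% of the $11,700 excess over $40,800 is $3,744 ≥ base, so the credit is $0.
Child Care Credit: 5% of the $48,100 excess over $4,400 is $2,405; credit = $9,625 − $2,405 = $7,220.
Total: $60 + $0 + $0 + $7,220 = $7,280.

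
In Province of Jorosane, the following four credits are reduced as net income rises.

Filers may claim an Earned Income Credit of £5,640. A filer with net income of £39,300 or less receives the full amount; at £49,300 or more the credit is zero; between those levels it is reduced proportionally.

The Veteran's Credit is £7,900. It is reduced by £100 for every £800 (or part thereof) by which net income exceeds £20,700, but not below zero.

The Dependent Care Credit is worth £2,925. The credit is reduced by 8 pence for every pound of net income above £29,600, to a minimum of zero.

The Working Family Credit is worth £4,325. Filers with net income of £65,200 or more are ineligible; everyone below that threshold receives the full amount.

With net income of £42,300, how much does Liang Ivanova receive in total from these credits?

Earned Income Credit: £42,300 is £3,000 into a £10,000 phase-out range, leaving 7,000/10,000 of the credit: £5,640 × 7,000/10,000 = £3,948.
Veteran's Credit: income exceeds £20,700 by £21,600, which is 27 full-or-partial £800 increments; reduction = 27 × £100 = £2,700, leaving £5,200.
Dependent Care Credit: 8% of the £12,700 excess over £29,600 is £1,016; credit = £2,925 − £1,016 = £1,909.
Working Family Credit: £42,300 is below the £65,200 cutoff, so the full £4,325 applies.
Total: £3,948 + £5,200 + £1,909 + £4,325 = £15,382.

£15,382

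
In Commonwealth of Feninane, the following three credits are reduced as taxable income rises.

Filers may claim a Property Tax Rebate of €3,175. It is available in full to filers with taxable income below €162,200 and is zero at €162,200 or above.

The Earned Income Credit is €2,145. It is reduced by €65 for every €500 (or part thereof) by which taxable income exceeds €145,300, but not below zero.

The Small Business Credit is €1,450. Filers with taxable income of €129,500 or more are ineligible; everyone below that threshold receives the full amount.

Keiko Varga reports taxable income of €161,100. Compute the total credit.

€3,240

Property Tax Rebate: €161,100 is below the €162,200 cutoff, so the full €3,175 applies.
Earned Income Credit: income exceeds €145,300 by €15,800, which is 32 full-or-partial €500 increments; reduction = 32 × €65 = €2,080, leaving €65.
Small Business Credit: €161,100 meets or exceeds the €129,500 cutoff, so the credit is €0.
Total: €3,175 + €65 + €0 = €3,240.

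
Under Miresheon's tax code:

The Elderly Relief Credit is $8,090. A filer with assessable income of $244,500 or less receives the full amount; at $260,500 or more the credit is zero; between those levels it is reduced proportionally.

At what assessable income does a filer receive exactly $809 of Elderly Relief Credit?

$258,900

$809 is 809/8,090 of the full $8,090, so 7,281/8,090 of the $16,000 range has been used: income = $244,500 + $16,000 × 7,281/8,090 = $258,900.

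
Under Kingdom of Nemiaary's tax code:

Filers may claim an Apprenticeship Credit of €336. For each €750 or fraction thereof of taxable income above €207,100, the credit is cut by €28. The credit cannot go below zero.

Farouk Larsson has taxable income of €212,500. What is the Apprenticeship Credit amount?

€112

Apprenticeship Credit: income exceeds €207,100 by €5,400, which is 8 full-or-partial €750 increments; reduction = 8 × €28 = €224, leaving €112.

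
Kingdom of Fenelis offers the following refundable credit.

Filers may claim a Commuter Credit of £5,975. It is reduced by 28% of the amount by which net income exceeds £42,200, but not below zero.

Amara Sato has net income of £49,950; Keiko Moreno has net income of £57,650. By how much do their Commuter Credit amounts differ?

£2,156

Amara (£49,950): Commuter Credit: 28% of the £7,750 excess over £42,200 is £2,170; credit = £5,975 − £2,170 = £3,805.
Keiko (£57,650): Commuter Credit: 28% of the £15,450 excess over £42,200 is £4,326; credit = £5,975 − £4,326 = £1,649.
Difference: |£3,805 − £1,649| = £2,156.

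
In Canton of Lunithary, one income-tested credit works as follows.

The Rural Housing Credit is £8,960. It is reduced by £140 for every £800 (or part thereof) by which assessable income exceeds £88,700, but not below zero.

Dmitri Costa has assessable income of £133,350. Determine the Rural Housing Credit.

Rural Housing Credit: income exceeds £88,700 by £44,650, which is 56 full-or-partial £800 increments; reduction = 56 × £140 = £7,840, leaving £1,120.

£1,120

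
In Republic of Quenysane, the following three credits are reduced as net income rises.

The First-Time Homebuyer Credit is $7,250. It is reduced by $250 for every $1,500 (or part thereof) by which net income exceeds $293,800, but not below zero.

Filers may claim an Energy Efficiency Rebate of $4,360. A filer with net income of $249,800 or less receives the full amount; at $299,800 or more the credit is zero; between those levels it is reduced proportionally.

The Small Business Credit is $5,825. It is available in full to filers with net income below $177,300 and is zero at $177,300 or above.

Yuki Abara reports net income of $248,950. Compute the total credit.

$11,610

First-Time Homebuyer Credit: $248,950 is at or below the $293,800 threshold, so the full $7,250 applies.
Energy Efficiency Rebate: $248,950 is at or below the $249,800 threshold, so the full $4,360 applies.
Small Business Credit: $248,950 meets or exceeds the $177,300 cutoff, so the credit is $0.
Total: $7,250 + $4,360 + $0 = $11,610.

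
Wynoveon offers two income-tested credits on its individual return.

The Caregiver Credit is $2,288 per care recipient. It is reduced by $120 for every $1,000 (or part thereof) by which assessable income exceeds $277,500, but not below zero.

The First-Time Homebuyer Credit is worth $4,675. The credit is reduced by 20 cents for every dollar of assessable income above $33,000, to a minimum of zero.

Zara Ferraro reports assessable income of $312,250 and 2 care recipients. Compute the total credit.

$376

Caregiver Credit: base = 2 × $2,288 = $4,576. income exceeds $277,500 by $34,750, which is 35 full-or-partial $1,000 increments; reduction = 35 × $120 = $4,200, leaving $376.
First-Time Homebuyer Credit: 20% of the $279,250 excess over $33,000 is $55,850 ≥ base, so the credit is $0.
Total: $376 + $0 = $376.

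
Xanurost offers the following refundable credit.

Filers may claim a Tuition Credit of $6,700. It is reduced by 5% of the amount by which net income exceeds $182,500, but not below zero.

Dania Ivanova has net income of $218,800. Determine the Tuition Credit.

$4,885

Tuition Credit: 5% of the $36,300 excess over $182,500 is $1,815; credit = $6,700 − $1,815 = $4,885.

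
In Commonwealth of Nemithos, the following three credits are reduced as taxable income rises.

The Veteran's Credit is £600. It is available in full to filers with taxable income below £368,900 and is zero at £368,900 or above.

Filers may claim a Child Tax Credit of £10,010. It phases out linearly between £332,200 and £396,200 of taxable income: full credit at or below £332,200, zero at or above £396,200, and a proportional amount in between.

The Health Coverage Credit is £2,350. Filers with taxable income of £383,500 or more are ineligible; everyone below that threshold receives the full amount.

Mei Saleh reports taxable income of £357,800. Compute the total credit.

£8,956

Veteran's Credit: £357,800 is below the £368,900 cutoff, so the full £600 applies.
Child Tax Credit: £357,800 is £25,600 into a £64,000 phase-out range, leaving 38,400/64,000 of the credit: £10,010 × 38,400/64,000 = £6,006.
Health Coverage Credit: £357,800 is below the £383,500 cutoff, so the full £2,350 applies.
Total: £600 + £6,006 + £2,350 = £8,956.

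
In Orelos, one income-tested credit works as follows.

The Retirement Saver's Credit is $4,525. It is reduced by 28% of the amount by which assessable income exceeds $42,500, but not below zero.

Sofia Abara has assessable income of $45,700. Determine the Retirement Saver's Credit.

$3,629

Retirement Saver's Credit: 28% of the $3,200 excess over $42,500 is $896; credit = $4,525 − $896 = $3,629.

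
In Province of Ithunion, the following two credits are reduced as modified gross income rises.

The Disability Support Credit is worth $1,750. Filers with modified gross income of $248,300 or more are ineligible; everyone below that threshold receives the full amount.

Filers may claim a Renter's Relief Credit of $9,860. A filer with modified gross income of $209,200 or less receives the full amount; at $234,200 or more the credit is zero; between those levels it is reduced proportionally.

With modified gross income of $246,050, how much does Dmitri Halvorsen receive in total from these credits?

Disability Support Credit: $246,050 is below the $248,300 cutoff, so the full $1,750 applies.
Renter's Relief Credit: $246,050 is at or above $234,200, so the credit is $0.
Total: $1,750 + $0 = $1,750.

$1,750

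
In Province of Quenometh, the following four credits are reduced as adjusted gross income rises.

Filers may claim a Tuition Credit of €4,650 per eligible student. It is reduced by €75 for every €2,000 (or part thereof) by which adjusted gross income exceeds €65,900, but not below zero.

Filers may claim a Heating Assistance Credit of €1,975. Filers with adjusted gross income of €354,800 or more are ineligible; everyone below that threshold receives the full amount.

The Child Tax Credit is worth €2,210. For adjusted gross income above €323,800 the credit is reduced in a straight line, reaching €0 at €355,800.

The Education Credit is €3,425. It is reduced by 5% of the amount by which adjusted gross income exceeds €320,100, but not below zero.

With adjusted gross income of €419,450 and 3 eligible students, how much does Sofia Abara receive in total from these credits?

€675

Tuition Credit: base = 3 × €4,650 = €13,950. income exceeds €65,900 by €353,550, which is 177 full-or-partial €2,000 increments; reduction = 177 × €75 = €13,275, leaving €675.
Heating Assistance Credit: €419,450 meets or exceeds the €354,800 cutoff, so the credit is €0.
Child Tax Credit: €419,450 is at or above €355,800, so the credit is €0.
Education Credit: 5% of the €99,350 excess over €320,100 is €4,967.50 ≥ base, so the credit is €0.
Total: €675 + €0 + €0 + €0 = €675.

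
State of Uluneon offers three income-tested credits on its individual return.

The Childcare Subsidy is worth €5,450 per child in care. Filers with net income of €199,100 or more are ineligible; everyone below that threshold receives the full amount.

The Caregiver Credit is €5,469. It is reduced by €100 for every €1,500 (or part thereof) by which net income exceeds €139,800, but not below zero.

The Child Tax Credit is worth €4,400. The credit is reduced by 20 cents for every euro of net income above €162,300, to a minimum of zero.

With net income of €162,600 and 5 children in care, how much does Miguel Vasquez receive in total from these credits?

Childcare Subsidy: base = 5 × €5,450 = €27,250. €162,600 is below the €199,100 cutoff, so the full €27,250 applies.
Caregiver Credit: income exceeds €139,800 by €22,800, which is 16 full-or-partial €1,500 increments; reduction = 16 × €100 = €1,600, leaving €3,869.
Child Tax Credit: 20% of the €300 excess over €162,300 is €60; credit = €4,400 − €60 = €4,340.
Total: €27,250 + €3,869 + €4,340 = €35,459.

€35,459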